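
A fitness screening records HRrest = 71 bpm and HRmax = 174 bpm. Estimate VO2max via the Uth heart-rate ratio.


VO2max = 15.3 * HRmax / HRrest
VO2max = 15.3 * 174 / 71
VO2max = 2662.2 / 71 = 37.4958 mL/kg/min

37.4958 mL/kg/min


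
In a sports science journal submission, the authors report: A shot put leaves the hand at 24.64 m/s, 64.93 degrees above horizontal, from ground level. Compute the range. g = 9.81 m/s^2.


R = v^2 * sin(2*theta) / g
Convert angle to radians: theta = 64.93 deg = 1.1332 rad
sin(2*theta) = sin(2.2665) = 0.7676
R = 24.64^2 * 0.7676 / 9.81
R = 607.1296 * 0.7676 / 9.81 = 47.5067 m

47.5067 m


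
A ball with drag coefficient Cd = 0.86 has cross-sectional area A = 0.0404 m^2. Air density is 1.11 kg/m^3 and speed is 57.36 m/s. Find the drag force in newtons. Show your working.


Fd = 0.5 * Cd * rho * A * v^2
Fd = 0.5 * 0.86 * 1.11 * 0.0404 * 57.36^2
v^2 = 3290.1696
Fd = 0.5 * 0.86 * 1.11 * 0.0404 * 3290.1696 = 63.4441 N

63.4441 N


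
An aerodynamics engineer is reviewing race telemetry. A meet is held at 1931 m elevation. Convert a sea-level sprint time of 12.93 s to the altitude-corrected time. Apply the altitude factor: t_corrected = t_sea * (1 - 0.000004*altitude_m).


Correction factor = 1 - 0.000004 * 1931 = 0.992276
t_corrected = t_sea * factor = 12.93 * 0.992276
t_corrected = 12.8301 s

12.8301 s


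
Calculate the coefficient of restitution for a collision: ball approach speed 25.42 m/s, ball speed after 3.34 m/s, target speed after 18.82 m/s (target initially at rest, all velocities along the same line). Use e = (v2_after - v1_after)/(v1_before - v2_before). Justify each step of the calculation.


e = (v2_after - v1_after) / (v1_before - v2_before)
Numerator = 18.82 - 3.34 = 15.48
Denominator = 25.42 - 0 = 25.42
e = 15.48 / 25.42 = 0.609

0.609


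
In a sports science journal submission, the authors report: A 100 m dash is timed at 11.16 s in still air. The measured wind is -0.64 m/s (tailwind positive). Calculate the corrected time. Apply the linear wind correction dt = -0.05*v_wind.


dt = -0.05 * v_wind = -0.05 * -0.64 = 0.032 s
t_corrected = t_still + dt = 11.16 + (0.032)
t_corrected = 11.192 s

11.192 s


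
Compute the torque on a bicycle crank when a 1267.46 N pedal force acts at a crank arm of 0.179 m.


tau = F * d
tau = 1267.46 * 0.179
tau = 226.8753 N*m

226.8753 N*m


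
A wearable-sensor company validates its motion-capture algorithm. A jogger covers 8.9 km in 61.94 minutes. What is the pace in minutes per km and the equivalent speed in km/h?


Pace = time / distance = 61.94 min / 8.9 km = 6.9596 min/km
Speed = distance / time_in_hours = 8.9 / 1.0323 hr
Speed = 8.6212 km/h

6.9596 min/km, 8.6212 km/h


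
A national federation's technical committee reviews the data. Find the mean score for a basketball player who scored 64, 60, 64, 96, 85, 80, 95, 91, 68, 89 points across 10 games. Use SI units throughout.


Average = sum / n
Sum = 792
Average = 792 / 10 = 79.2

79.2


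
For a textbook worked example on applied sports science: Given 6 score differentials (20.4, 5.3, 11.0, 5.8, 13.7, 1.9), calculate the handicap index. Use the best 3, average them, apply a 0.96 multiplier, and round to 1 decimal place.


All differentials: 20.4, 5.3, 11.0, 5.8, 13.7, 1.9
Sorted: 1.9, 5.3, 5.8, 11.0, 13.7, 20.4
Best 3: 1.9, 5.3, 5.8
Average of best = 13 / 3 = 4.3333
Raw index = 4.3333 * 0.96 = 4.16
Handicap index = round(4.16, 1) = 4.2

4.2


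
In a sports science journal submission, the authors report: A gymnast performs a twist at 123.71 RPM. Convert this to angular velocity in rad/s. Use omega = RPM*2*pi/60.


omega = RPM * 2 * pi / 60
omega = 123.71 * 2 * 3.14159 / 60
omega = 777.2929 / 60 = 12.9549 rad/s

12.9549 rad/s


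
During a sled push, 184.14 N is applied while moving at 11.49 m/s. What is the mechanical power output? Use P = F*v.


P = F * v
P = 184.14 * 11.49
P = 2115.7686 W

2115.7686 W


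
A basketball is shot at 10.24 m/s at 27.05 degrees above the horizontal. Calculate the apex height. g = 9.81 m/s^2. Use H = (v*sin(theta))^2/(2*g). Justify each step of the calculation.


H = (v*sin(theta))^2 / (2*g)
vy = v*sin(theta) = 10.24 * sin(27.05 deg) = 4.6568 m/s
H = vy^2 / (2*g) = 21.686 / (2*9.81)
H = 21.686 / 19.62 = 1.1053 m

1.1053 m


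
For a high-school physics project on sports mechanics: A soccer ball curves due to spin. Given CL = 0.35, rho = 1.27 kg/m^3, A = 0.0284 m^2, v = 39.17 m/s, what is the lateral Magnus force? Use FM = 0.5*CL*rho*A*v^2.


FM = 0.5 * CL * rho * A * v^2
FM = 0.5 * 0.35 * 1.27 * 0.0284 * 39.17^2
v^2 = 1534.2889
FM = 0.5 * 0.35 * 1.27 * 0.0284 * 1534.2889 = 9.6843 N

9.6843 N


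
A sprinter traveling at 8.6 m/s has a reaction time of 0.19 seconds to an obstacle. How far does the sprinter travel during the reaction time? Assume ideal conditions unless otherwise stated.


d = v * t
d = 8.6 * 0.19
d = 1.634 m

1.634 m


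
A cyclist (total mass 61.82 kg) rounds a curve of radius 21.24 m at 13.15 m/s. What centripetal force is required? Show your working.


Fc = m * v^2 / r
v^2 = 13.15^2 = 172.9225
Fc = 61.82 * 172.9225 / 21.24
Fc = 10690.069 / 21.24 = 503.2989 N

503.2989 N


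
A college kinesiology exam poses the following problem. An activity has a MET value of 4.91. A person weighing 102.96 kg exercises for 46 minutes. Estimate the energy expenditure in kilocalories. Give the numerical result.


kcal = MET * mass * time_hr
Convert time: 46 min = 0.7667 hr
kcal = 4.91 * 102.96 * 0.7667
kcal = 387.5758 kcal

387.5758 kcal


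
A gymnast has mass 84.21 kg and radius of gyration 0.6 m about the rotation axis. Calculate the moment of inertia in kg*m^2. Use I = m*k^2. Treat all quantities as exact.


I = m * k^2
I = 84.21 * 0.6^2
I = 84.21 * 0.36 = 30.3156 kg*m^2

30.3156 kg*m^2


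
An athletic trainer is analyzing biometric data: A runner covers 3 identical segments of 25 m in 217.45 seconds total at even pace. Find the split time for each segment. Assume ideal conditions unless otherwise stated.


Split time = total_time / n_laps = 217.45 / 3
Split time = 72.4833 s per lap

72.4833 s


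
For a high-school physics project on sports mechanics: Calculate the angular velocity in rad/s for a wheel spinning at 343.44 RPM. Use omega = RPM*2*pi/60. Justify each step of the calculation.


omega = RPM * 2 * pi / 60
omega = 343.44 * 2 * 3.14159 / 60
omega = 2157.8972 / 60 = 35.965 rad/s

35.965 rad/s


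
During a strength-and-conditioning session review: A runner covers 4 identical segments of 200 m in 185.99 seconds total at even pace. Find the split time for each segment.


Split time = total_time / n_laps = 185.99 / 4
Split time = 46.4975 s per lap

46.4975 s


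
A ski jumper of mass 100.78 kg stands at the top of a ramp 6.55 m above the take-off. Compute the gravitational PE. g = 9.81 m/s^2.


PE = m * g * h
PE = 100.78 * 9.81 * 6.55
PE = 988.6518 * 6.55 = 6475.6693 J

6475.6693 J


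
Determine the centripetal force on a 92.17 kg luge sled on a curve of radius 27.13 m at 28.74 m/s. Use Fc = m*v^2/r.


Fc = m * v^2 / r
v^2 = 28.74^2 = 825.9876
Fc = 92.17 * 825.9876 / 27.13
Fc = 76131.2771 / 27.13 = 2806.1658 N

2806.1658 N


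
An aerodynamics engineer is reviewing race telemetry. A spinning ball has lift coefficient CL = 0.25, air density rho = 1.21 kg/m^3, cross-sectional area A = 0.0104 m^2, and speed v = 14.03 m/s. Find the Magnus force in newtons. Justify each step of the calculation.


FM = 0.5 * CL * rho * A * v^2
FM = 0.5 * 0.25 * 1.21 * 0.0104 * 14.03^2
v^2 = 196.8409
FM = 0.5 * 0.25 * 1.21 * 0.0104 * 196.8409 = 0.3096 N

0.3096 N


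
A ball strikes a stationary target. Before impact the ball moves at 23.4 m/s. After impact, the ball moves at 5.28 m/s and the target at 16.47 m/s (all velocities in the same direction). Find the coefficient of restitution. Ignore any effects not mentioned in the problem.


e = (v2_after - v1_after) / (v1_before - v2_before)
Numerator = 16.47 - 5.28 = 11.19
Denominator = 23.4 - 0 = 23.4
e = 11.19 / 23.4 = 0.4782

0.4782


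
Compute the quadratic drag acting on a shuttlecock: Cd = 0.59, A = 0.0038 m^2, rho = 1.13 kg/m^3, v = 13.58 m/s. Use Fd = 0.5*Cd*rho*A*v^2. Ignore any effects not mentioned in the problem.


Fd = 0.5 * Cd * rho * A * v^2
Fd = 0.5 * 0.59 * 1.13 * 0.0038 * 13.58^2
v^2 = 184.4164
Fd = 0.5 * 0.59 * 1.13 * 0.0038 * 184.4164 = 0.2336 N

0.2336 N


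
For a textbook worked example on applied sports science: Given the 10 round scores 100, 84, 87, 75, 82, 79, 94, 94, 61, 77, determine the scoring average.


Average = sum / n
Sum = 833
Average = 833 / 10 = 83.3

83.3


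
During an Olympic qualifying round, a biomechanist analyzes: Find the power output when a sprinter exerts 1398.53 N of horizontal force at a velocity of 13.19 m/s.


P = F * v
P = 1398.53 * 13.19
P = 18446.6107 W

18446.6107 W


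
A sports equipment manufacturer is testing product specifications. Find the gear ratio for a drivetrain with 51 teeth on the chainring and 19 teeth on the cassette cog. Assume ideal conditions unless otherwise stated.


GR = front_teeth / rear_teeth
GR = 51 / 19
GR = 2.6842

2.6842


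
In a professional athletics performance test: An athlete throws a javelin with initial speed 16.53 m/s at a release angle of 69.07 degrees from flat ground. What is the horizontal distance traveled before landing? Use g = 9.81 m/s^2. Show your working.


R = v^2 * sin(2*theta) / g
Convert angle to radians: theta = 69.07 deg = 1.2055 rad
sin(2*theta) = sin(2.411) = 0.6673
R = 16.53^2 * 0.6673 / 9.81
R = 273.2409 * 0.6673 / 9.81 = 18.5869 m

18.5869 m


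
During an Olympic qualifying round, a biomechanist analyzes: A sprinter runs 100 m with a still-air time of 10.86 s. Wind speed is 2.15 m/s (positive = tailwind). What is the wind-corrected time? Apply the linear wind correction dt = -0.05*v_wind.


dt = -0.05 * v_wind = -0.05 * 2.15 = -0.1075 s
t_corrected = t_still + dt = 10.86 + (-0.1075)
t_corrected = 10.7525 s

10.7525 s


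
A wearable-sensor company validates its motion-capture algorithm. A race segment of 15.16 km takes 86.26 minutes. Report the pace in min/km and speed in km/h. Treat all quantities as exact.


Pace = time / distance = 86.26 min / 15.16 km = 5.69 min/km
Speed = distance / time_in_hours = 15.16 / 1.4377 hr
Speed = 10.5449 km/h

5.69 min/km, 10.5449 km/h


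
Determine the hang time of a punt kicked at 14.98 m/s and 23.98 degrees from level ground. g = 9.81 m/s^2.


T = 2*v*sin(theta)/g
sin(theta) = sin(23.98 deg) = 0.4064
T = 2*14.98*0.4064 / 9.81
T = 12.1763 / 9.81 = 1.2412 s

1.2412 s


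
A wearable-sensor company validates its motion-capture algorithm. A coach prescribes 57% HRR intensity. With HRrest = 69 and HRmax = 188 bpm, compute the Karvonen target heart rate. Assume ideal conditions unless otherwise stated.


Target = HRrest + pct*(HRmax - HRrest)
Heart rate reserve = HRmax - HRrest = 188 - 69 = 119 bpm
Fraction = 57% = 0.57
Target = 69 + 0.57 * 119
Target = 69 + 67.83 = 136.83 bpm

136.83 bpm


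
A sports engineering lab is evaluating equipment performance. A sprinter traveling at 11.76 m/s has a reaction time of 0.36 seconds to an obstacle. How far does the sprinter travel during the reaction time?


d = v * t
d = 11.76 * 0.36
d = 4.2336 m

4.2336 m


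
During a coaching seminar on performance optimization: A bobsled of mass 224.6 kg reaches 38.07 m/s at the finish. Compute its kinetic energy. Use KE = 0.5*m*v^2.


KE = 0.5 * m * v^2
KE = 0.5 * 224.6 * 38.07^2
KE = 0.5 * 224.6 * 1449.3249 = 162759.1863 J

162759.1863 J


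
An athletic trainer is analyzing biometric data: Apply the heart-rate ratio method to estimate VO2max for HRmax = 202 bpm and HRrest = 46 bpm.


VO2max = 15.3 * HRmax / HRrest
VO2max = 15.3 * 202 / 46
VO2max = 3090.6 / 46 = 67.187 mL/kg/min

67.187 mL/kg/min


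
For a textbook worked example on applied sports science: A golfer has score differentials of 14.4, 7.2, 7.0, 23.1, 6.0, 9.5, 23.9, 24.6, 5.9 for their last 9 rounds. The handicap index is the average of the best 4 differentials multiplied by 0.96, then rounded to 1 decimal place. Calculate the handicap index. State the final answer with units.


All differentials: 14.4, 7.2, 7.0, 23.1, 6.0, 9.5, 23.9, 24.6, 5.9
Sorted: 5.9, 6.0, 7.0, 7.2, 9.5, 14.4, 23.1, 23.9, 24.6
Best 4: 5.9, 6.0, 7.0, 7.2
Average of best = 26.1 / 4 = 6.525
Raw index = 6.525 * 0.96 = 6.264
Handicap index = round(6.264, 1) = 6.3

6.3


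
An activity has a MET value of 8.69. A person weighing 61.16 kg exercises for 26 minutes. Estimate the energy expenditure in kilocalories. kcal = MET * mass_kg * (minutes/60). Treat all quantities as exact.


kcal = MET * mass * time_hr
Convert time: 26 min = 0.4333 hr
kcal = 8.69 * 61.16 * 0.4333
kcal = 230.3082 kcal

230.3082 kcal


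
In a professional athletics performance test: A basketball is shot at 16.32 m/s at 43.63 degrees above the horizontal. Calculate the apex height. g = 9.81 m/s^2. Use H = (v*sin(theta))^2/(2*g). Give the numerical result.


H = (v*sin(theta))^2 / (2*g)
vy = v*sin(theta) = 16.32 * sin(43.63 deg) = 11.2608 m/s
H = vy^2 / (2*g) = 126.8051 / (2*9.81)
H = 126.8051 / 19.62 = 6.4631 m

6.4631 m


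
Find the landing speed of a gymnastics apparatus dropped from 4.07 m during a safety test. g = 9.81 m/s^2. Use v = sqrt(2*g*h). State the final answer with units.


v = sqrt(2 * g * h)
v = sqrt(2 * 9.81 * 4.07)
v = sqrt(79.8534) = 8.9361 m/s

8.9361 m/s


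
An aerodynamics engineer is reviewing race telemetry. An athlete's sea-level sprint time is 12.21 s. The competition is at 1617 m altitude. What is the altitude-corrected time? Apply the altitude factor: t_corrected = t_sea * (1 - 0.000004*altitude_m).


Correction factor = 1 - 0.000004 * 1617 = 0.993532
t_corrected = t_sea * factor = 12.21 * 0.993532
t_corrected = 12.131 s

12.131 s


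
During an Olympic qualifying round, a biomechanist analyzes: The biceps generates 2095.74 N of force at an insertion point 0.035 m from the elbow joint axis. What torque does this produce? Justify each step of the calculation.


tau = F * d
tau = 2095.74 * 0.035
tau = 73.3509 N*m

73.3509 N*m


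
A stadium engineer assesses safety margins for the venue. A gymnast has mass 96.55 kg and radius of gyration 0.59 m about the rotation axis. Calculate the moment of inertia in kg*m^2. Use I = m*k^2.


I = m * k^2
I = 96.55 * 0.59^2
I = 96.55 * 0.3481 = 33.6091 kg*m^2

33.6091 kg*m^2


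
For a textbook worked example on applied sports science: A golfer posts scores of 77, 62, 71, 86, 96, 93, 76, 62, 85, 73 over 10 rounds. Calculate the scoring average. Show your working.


Average = sum / n
Sum = 781
Average = 781 / 10 = 78.1

78.1


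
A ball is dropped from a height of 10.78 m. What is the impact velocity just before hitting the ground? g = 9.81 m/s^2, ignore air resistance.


v = sqrt(2 * g * h)
v = sqrt(2 * 9.81 * 10.78)
v = sqrt(211.5036) = 14.5432 m/s

14.5432 m/s


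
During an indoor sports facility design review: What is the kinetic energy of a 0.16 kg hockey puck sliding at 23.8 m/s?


KE = 0.5 * m * v^2
KE = 0.5 * 0.16 * 23.8^2
KE = 0.5 * 0.16 * 566.44 = 45.3152 J

45.3152 J


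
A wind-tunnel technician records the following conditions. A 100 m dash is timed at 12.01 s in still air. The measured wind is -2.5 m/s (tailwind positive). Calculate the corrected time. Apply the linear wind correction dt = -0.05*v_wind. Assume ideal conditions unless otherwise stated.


dt = -0.05 * v_wind = -0.05 * -2.5 = 0.125 s
t_corrected = t_still + dt = 12.01 + (0.125)
t_corrected = 12.135 s

12.135 s


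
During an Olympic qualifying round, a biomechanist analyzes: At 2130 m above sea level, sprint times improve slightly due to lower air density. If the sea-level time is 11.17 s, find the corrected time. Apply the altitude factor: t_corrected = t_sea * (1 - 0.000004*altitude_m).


Correction factor = 1 - 0.000004 * 2130 = 0.99148
t_corrected = t_sea * factor = 11.17 * 0.99148
t_corrected = 11.0748 s

11.0748 s


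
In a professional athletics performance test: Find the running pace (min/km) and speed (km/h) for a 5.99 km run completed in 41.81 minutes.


Pace = time / distance = 41.81 min / 5.99 km = 6.98 min/km
Speed = distance / time_in_hours = 5.99 / 0.6968 hr
Speed = 8.596 km/h

6.98 min/km, 8.596 km/h


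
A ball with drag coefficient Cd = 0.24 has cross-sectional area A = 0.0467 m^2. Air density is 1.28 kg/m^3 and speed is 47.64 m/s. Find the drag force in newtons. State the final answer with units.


Fd = 0.5 * Cd * rho * A * v^2
Fd = 0.5 * 0.24 * 1.28 * 0.0467 * 47.64^2
v^2 = 2269.5696
Fd = 0.5 * 0.24 * 1.28 * 0.0467 * 2269.5696 = 16.2799 N

16.2799 N


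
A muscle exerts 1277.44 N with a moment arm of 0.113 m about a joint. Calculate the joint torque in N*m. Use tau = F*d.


tau = F * d
tau = 1277.44 * 0.113
tau = 144.3507 N*m

144.3507 N*m


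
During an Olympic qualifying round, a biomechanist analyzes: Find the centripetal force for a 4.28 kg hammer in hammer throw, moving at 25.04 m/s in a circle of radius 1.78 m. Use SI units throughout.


Fc = m * v^2 / r
v^2 = 25.04^2 = 627.0016
Fc = 4.28 * 627.0016 / 1.78
Fc = 2683.5668 / 1.78 = 1507.6218 N

1507.6218 N


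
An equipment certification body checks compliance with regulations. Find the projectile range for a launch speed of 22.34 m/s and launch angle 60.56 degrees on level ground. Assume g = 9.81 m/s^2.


R = v^2 * sin(2*theta) / g
Convert angle to radians: theta = 60.56 deg = 1.057 rad
sin(2*theta) = sin(2.1139) = 0.8561
R = 22.34^2 * 0.8561 / 9.81
R = 499.0756 * 0.8561 / 9.81 = 43.5527 m

43.5527 m


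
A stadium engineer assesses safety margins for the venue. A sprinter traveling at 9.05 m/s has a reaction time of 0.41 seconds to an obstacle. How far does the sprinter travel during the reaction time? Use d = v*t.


d = v * t
d = 9.05 * 0.41
d = 3.7105 m

3.7105 m


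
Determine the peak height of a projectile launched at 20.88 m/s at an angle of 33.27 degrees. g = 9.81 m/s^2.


H = (v*sin(theta))^2 / (2*g)
vy = v*sin(theta) = 20.88 * sin(33.27 deg) = 11.4545 m/s
H = vy^2 / (2*g) = 131.2046 / (2*9.81)
H = 131.2046 / 19.62 = 6.6873 m

6.6873 m


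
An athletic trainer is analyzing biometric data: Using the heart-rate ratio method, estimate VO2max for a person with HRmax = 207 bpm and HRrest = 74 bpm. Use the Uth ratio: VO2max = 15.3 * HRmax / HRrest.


VO2max = 15.3 * HRmax / HRrest
VO2max = 15.3 * 207 / 74
VO2max = 3167.1 / 74 = 42.7986 mL/kg/min

42.7986 mL/kg/min


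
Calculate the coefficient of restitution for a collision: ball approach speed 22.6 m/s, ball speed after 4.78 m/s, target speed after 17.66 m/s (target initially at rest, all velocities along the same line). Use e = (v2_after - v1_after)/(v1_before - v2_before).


e = (v2_after - v1_after) / (v1_before - v2_before)
Numerator = 17.66 - 4.78 = 12.88
Denominator = 22.6 - 0 = 22.6
e = 12.88 / 22.6 = 0.5699

0.5699


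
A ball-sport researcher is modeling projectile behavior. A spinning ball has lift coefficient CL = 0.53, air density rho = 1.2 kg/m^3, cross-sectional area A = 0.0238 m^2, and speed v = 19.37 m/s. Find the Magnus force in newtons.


FM = 0.5 * CL * rho * A * v^2
FM = 0.5 * 0.53 * 1.2 * 0.0238 * 19.37^2
v^2 = 375.1969
FM = 0.5 * 0.53 * 1.2 * 0.0238 * 375.1969 = 2.8396 N

2.8396 N


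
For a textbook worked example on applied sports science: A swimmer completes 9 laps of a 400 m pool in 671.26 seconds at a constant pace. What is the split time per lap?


Split time = total_time / n_laps = 671.26 / 9
Split time = 74.5844 s per lap

74.5844 s


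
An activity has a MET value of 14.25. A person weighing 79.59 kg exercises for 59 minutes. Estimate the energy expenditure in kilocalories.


kcal = MET * mass * time_hr
Convert time: 59 min = 0.9833 hr
kcal = 14.25 * 79.59 * 0.9833
kcal = 1115.2549 kcal

1115.2549 kcal


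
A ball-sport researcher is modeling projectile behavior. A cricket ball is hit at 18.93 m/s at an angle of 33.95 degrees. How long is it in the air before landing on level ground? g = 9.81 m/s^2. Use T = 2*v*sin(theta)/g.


T = 2*v*sin(theta)/g
sin(theta) = sin(33.95 deg) = 0.5585
T = 2*18.93*0.5585 / 9.81
T = 21.1436 / 9.81 = 2.1553 s

2.1553 s


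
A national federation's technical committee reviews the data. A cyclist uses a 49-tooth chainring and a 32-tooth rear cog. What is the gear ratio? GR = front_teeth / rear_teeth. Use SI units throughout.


GR = front_teeth / rear_teeth
GR = 49 / 32
GR = 1.5312

1.5312


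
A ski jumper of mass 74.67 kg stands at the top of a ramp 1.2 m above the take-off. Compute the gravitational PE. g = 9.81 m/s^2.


PE = m * g * h
PE = 74.67 * 9.81 * 1.2
PE = 732.5127 * 1.2 = 879.0152 J

879.0152 J


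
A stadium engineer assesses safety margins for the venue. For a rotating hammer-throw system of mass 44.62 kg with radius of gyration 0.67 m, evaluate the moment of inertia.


I = m * k^2
I = 44.62 * 0.67^2
I = 44.62 * 0.4489 = 20.0299 kg*m^2

20.0299 kg*m^2


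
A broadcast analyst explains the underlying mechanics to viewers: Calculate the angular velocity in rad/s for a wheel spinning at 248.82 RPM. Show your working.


omega = RPM * 2 * pi / 60
omega = 248.82 * 2 * 3.14159 / 60
omega = 1563.3822 / 60 = 26.0564 rad/s

26.0564 rad/s


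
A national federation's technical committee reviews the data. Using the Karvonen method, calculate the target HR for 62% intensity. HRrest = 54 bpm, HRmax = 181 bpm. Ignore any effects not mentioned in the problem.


Target = HRrest + pct*(HRmax - HRrest)
Heart rate reserve = HRmax - HRrest = 181 - 54 = 127 bpm
Fraction = 62% = 0.62
Target = 54 + 0.62 * 127
Target = 54 + 78.74 = 132.74 bpm

132.74 bpm


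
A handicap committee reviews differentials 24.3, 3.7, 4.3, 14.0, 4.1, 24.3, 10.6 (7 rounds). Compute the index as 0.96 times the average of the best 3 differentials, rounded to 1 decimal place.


All differentials: 24.3, 3.7, 4.3, 14.0, 4.1, 24.3, 10.6
Sorted: 3.7, 4.1, 4.3, 10.6, 14.0, 24.3, 24.3
Best 3: 3.7, 4.1, 4.3
Average of best = 12.1 / 3 = 4.0333
Raw index = 4.0333 * 0.96 = 3.872
Handicap index = round(3.872, 1) = 3.9

3.9


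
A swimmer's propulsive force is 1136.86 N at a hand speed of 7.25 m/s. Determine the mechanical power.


P = F * v
P = 1136.86 * 7.25
P = 8242.235 W

8242.235 W


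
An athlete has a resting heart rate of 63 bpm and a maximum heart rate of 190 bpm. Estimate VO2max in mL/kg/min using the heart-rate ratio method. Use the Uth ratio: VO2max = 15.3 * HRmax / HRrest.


VO2max = 15.3 * HRmax / HRrest
VO2max = 15.3 * 190 / 63
VO2max = 2907 / 63 = 46.1429 mL/kg/min

46.1429 mL/kg/min


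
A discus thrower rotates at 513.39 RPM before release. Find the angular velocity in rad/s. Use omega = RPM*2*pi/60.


omega = RPM * 2 * pi / 60
omega = 513.39 * 2 * 3.14159 / 60
omega = 3225.7245 / 60 = 53.7621 rad/s

53.7621 rad/s


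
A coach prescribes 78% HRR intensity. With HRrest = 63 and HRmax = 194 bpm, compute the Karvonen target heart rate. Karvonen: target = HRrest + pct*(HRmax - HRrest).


Target = HRrest + pct*(HRmax - HRrest)
Heart rate reserve = HRmax - HRrest = 194 - 63 = 131 bpm
Fraction = 78% = 0.78
Target = 63 + 0.78 * 131
Target = 63 + 102.18 = 165.18 bpm

165.18 bpm


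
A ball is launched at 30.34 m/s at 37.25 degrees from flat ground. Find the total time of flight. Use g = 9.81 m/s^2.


T = 2*v*sin(theta)/g
sin(theta) = sin(37.25 deg) = 0.6053
T = 2*30.34*0.6053 / 9.81
T = 36.7292 / 9.81 = 3.7441 s

3.7441 s


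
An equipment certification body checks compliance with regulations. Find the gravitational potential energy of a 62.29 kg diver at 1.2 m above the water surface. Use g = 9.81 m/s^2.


PE = m * g * h
PE = 62.29 * 9.81 * 1.2
PE = 611.0649 * 1.2 = 733.2779 J

733.2779 J


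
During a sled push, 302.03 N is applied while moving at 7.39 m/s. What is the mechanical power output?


P = F * v
P = 302.03 * 7.39
P = 2232.0017 W

2232.0017 W


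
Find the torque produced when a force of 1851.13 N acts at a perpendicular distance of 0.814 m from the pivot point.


tau = F * d
tau = 1851.13 * 0.814
tau = 1506.8198 N*m

1506.8198 N*m


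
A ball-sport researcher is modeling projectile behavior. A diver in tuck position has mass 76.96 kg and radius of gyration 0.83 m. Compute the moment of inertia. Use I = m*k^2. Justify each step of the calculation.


I = m * k^2
I = 76.96 * 0.83^2
I = 76.96 * 0.6889 = 53.0177 kg*m^2

53.0177 kg*m^2


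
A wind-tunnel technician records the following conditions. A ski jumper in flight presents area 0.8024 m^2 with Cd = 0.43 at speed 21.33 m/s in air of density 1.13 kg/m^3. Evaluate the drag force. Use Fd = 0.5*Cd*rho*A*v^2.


Fd = 0.5 * Cd * rho * A * v^2
Fd = 0.5 * 0.43 * 1.13 * 0.8024 * 21.33^2
v^2 = 454.9689
Fd = 0.5 * 0.43 * 1.13 * 0.8024 * 454.9689 = 88.693 N

88.693 N


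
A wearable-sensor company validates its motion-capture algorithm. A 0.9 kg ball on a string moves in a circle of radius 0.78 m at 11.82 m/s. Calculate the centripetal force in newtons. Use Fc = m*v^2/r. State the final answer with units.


Fc = m * v^2 / r
v^2 = 11.82^2 = 139.7124
Fc = 0.9 * 139.7124 / 0.78
Fc = 125.7412 / 0.78 = 161.2066 N

161.2066 N


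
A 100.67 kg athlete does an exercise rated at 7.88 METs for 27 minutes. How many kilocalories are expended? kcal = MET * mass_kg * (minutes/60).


kcal = MET * mass * time_hr
Convert time: 27 min = 0.45 hr
kcal = 7.88 * 100.67 * 0.45
kcal = 356.9758 kcal

356.9758 kcal


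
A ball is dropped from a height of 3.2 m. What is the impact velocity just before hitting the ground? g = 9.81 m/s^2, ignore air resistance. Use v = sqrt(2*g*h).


v = sqrt(2 * g * h)
v = sqrt(2 * 9.81 * 3.2)
v = sqrt(62.784) = 7.9236 m/s

7.9236 m/s


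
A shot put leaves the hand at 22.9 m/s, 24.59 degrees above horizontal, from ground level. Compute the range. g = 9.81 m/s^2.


R = v^2 * sin(2*theta) / g
Convert angle to radians: theta = 24.59 deg = 0.4292 rad
sin(2*theta) = sin(0.8584) = 0.7568
R = 22.9^2 * 0.7568 / 9.81
R = 524.41 * 0.7568 / 9.81 = 40.4542 m

40.4542 m


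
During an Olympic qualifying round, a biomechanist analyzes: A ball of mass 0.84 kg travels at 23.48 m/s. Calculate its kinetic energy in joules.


KE = 0.5 * m * v^2
KE = 0.5 * 0.84 * 23.48^2
KE = 0.5 * 0.84 * 551.3104 = 231.5504 J

231.5504 J


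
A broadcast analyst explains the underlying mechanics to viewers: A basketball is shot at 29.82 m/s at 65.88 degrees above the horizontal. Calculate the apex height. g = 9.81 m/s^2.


H = (v*sin(theta))^2 / (2*g)
vy = v*sin(theta) = 29.82 * sin(65.88 deg) = 27.2165 m/s
H = vy^2 / (2*g) = 740.7359 / (2*9.81)
H = 740.7359 / 19.62 = 37.7541 m

37.7541 m


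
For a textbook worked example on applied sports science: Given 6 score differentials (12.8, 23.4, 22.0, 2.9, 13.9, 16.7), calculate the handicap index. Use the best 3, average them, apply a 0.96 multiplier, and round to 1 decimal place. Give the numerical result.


All differentials: 12.8, 23.4, 22.0, 2.9, 13.9, 16.7
Sorted: 2.9, 12.8, 13.9, 16.7, 22.0, 23.4
Best 3: 2.9, 12.8, 13.9
Average of best = 29.6 / 3 = 9.8667
Raw index = 9.8667 * 0.96 = 9.472
Handicap index = round(9.472, 1) = 9.5

9.5


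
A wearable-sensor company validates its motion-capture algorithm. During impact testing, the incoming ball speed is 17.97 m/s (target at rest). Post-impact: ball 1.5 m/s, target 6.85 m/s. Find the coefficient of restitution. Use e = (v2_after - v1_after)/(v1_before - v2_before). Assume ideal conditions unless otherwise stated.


e = (v2_after - v1_after) / (v1_before - v2_before)
Numerator = 6.85 - 1.5 = 5.35
Denominator = 17.97 - 0 = 17.97
e = 5.35 / 17.97 = 0.2977

0.2977


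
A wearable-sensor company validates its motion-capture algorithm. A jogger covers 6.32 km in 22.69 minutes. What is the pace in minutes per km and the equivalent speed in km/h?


Pace = time / distance = 22.69 min / 6.32 km = 3.5902 min/km
Speed = distance / time_in_hours = 6.32 / 0.3782 hr
Speed = 16.7122 km/h

3.5902 min/km, 16.7122 km/h


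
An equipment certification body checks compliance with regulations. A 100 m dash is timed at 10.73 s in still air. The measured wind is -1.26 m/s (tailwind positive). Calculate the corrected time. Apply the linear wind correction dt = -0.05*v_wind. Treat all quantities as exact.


dt = -0.05 * v_wind = -0.05 * -1.26 = 0.063 s
t_corrected = t_still + dt = 10.73 + (0.063)
t_corrected = 10.793 s

10.793 s


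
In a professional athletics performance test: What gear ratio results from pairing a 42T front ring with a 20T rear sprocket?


GR = front_teeth / rear_teeth
GR = 42 / 20
GR = 2.1

2.1


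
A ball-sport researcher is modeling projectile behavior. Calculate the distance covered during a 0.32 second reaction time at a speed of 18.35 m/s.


d = v * t
d = 18.35 * 0.32
d = 5.872 m

5.872 m


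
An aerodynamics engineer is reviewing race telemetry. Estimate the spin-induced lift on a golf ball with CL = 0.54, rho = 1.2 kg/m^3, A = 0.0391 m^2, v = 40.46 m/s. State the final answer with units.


FM = 0.5 * CL * rho * A * v^2
FM = 0.5 * 0.54 * 1.2 * 0.0391 * 40.46^2
v^2 = 1637.0116
FM = 0.5 * 0.54 * 1.2 * 0.0391 * 1637.0116 = 20.7383 N

20.7383 N


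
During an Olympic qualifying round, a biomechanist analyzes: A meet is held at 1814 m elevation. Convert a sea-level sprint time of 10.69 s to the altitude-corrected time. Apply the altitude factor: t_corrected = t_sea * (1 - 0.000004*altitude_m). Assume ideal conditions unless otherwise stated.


Correction factor = 1 - 0.000004 * 1814 = 0.992744
t_corrected = t_sea * factor = 10.69 * 0.992744
t_corrected = 10.6124 s

10.6124 s


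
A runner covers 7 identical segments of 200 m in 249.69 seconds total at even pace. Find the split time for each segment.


Split time = total_time / n_laps = 249.69 / 7
Split time = 35.67 s per lap

35.67 s


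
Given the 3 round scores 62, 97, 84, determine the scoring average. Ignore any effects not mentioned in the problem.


Average = sum / n
Sum = 243
Average = 243 / 3 = 81

81


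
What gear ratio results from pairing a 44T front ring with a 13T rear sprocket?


GR = front_teeth / rear_teeth
GR = 44 / 13
GR = 3.3846

3.3846


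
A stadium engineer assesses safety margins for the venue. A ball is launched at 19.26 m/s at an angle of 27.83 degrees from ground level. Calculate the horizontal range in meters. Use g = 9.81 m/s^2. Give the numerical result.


R = v^2 * sin(2*theta) / g
Convert angle to radians: theta = 27.83 deg = 0.4857 rad
sin(2*theta) = sin(0.9715) = 0.8257
R = 19.26^2 * 0.8257 / 9.81
R = 370.9476 * 0.8257 / 9.81 = 31.2225 m

31.2225 m


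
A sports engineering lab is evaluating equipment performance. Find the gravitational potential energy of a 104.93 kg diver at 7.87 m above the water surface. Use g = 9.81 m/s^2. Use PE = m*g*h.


PE = m * g * h
PE = 104.93 * 9.81 * 7.87
PE = 1029.3633 * 7.87 = 8101.0892 J

8101.0892 J


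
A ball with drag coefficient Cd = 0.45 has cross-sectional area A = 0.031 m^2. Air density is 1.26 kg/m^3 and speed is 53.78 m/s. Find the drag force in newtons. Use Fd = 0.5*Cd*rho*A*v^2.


Fd = 0.5 * Cd * rho * A * v^2
Fd = 0.5 * 0.45 * 1.26 * 0.031 * 53.78^2
v^2 = 2892.2884
Fd = 0.5 * 0.45 * 1.26 * 0.031 * 2892.2884 = 25.4189 N

25.4189 N


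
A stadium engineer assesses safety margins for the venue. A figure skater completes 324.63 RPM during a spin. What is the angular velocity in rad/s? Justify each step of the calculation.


omega = RPM * 2 * pi / 60
omega = 324.63 * 2 * 3.14159 / 60
omega = 2039.7104 / 60 = 33.9952 rad/s

33.9952 rad/s


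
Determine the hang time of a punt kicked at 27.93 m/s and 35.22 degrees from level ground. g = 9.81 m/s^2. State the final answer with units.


T = 2*v*sin(theta)/g
sin(theta) = sin(35.22 deg) = 0.5767
T = 2*27.93*0.5767 / 9.81
T = 32.2154 / 9.81 = 3.2839 s

3.2839 s


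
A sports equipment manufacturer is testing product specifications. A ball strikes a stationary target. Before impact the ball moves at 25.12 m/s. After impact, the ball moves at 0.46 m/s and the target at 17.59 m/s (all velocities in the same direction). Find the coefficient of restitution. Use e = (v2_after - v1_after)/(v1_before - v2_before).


e = (v2_after - v1_after) / (v1_before - v2_before)
Numerator = 17.59 - 0.46 = 17.13
Denominator = 25.12 - 0 = 25.12
e = 17.13 / 25.12 = 0.6819

0.6819


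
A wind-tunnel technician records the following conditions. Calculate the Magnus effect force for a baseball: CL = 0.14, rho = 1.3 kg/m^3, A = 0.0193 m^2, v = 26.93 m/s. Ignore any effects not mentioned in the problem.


FM = 0.5 * CL * rho * A * v^2
FM = 0.5 * 0.14 * 1.3 * 0.0193 * 26.93^2
v^2 = 725.2249
FM = 0.5 * 0.14 * 1.3 * 0.0193 * 725.2249 = 1.2737 N

1.2737 N


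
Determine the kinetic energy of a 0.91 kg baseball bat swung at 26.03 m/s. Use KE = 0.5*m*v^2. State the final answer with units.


KE = 0.5 * m * v^2
KE = 0.5 * 0.91 * 26.03^2
KE = 0.5 * 0.91 * 677.5609 = 308.2902 J

308.2902 J


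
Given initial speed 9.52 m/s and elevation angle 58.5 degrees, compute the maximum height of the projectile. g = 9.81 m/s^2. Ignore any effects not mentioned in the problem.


H = (v*sin(theta))^2 / (2*g)
vy = v*sin(theta) = 9.52 * sin(58.5 deg) = 8.1171 m/s
H = vy^2 / (2*g) = 65.8879 / (2*9.81)
H = 65.8879 / 19.62 = 3.3582 m

3.3582 m


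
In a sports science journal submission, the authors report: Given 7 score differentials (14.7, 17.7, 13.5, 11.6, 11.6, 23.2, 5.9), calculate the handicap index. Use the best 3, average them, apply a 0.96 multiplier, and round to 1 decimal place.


All differentials: 14.7, 17.7, 13.5, 11.6, 11.6, 23.2, 5.9
Sorted: 5.9, 11.6, 11.6, 13.5, 14.7, 17.7, 23.2
Best 3: 5.9, 11.6, 11.6
Average of best = 29.1 / 3 = 9.7
Raw index = 9.7 * 0.96 = 9.312
Handicap index = round(9.312, 1) = 9.3

9.3


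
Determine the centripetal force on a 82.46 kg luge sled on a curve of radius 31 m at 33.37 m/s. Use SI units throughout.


Fc = m * v^2 / r
v^2 = 33.37^2 = 1113.5569
Fc = 82.46 * 1113.5569 / 31
Fc = 91823.902 / 31 = 2962.0614 N

2962.0614 N


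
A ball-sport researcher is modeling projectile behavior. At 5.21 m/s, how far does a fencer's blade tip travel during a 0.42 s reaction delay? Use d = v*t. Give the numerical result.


d = v * t
d = 5.21 * 0.42
d = 2.1882 m

2.1882 m


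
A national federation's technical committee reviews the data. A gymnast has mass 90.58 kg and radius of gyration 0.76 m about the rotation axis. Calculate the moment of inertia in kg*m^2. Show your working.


I = m * k^2
I = 90.58 * 0.76^2
I = 90.58 * 0.5776 = 52.319 kg*m^2

52.319 kg*m^2


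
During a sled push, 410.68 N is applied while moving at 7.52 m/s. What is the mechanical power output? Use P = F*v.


P = F * v
P = 410.68 * 7.52
P = 3088.3136 W

3088.3136 W


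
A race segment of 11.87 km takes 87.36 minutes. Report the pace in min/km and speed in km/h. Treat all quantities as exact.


Pace = time / distance = 87.36 min / 11.87 km = 7.3597 min/km
Speed = distance / time_in_hours = 11.87 / 1.456 hr
Speed = 8.1525 km/h

7.3597 min/km, 8.1525 km/h


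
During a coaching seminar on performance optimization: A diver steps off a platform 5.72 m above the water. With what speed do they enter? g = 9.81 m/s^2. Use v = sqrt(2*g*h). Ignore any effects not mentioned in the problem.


v = sqrt(2 * g * h)
v = sqrt(2 * 9.81 * 5.72)
v = sqrt(112.2264) = 10.5937 m/s

10.5937 m/s


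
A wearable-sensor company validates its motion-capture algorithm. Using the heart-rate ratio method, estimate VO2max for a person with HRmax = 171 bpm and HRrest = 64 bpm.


VO2max = 15.3 * HRmax / HRrest
VO2max = 15.3 * 171 / 64
VO2max = 2616.3 / 64 = 40.8797 mL/kg/min

40.8797 mL/kg/min


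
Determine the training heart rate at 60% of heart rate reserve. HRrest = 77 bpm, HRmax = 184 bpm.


Target = HRrest + pct*(HRmax - HRrest)
Heart rate reserve = HRmax - HRrest = 184 - 77 = 107 bpm
Fraction = 60% = 0.6
Target = 77 + 0.6 * 107
Target = 77 + 64.2 = 141.2 bpm

141.2 bpm


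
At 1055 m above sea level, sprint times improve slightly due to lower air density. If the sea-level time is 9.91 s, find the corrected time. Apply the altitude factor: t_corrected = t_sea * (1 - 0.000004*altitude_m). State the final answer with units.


Correction factor = 1 - 0.000004 * 1055 = 0.99578
t_corrected = t_sea * factor = 9.91 * 0.99578
t_corrected = 9.8682 s

9.8682 s


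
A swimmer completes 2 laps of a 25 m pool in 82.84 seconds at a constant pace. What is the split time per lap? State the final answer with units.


Split time = total_time / n_laps = 82.84 / 2
Split time = 41.42 s per lap

41.42 s


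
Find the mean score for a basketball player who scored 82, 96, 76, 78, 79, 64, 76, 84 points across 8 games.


Average = sum / n
Sum = 635
Average = 635 / 8 = 79.375

79.375


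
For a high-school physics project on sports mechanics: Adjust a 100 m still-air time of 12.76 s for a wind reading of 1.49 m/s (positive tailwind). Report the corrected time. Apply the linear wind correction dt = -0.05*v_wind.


dt = -0.05 * v_wind = -0.05 * 1.49 = -0.0745 s
t_corrected = t_still + dt = 12.76 + (-0.0745)
t_corrected = 12.6855 s

12.6855 s


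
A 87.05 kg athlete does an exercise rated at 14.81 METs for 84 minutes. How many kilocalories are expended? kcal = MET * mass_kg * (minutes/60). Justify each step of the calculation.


kcal = MET * mass * time_hr
Convert time: 84 min = 1.4 hr
kcal = 14.81 * 87.05 * 1.4
kcal = 1804.8947 kcal

1804.8947 kcal


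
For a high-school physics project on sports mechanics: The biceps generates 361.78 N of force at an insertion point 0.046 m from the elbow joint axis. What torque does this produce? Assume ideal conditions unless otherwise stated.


tau = F * d
tau = 361.78 * 0.046
tau = 16.6419 N*m

16.6419 N*m


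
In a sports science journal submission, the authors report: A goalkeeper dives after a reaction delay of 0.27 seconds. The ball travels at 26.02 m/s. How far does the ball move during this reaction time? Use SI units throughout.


d = v * t
d = 26.02 * 0.27
d = 7.0254 m

7.0254 m


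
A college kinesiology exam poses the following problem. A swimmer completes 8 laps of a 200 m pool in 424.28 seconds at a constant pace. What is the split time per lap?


Split time = total_time / n_laps = 424.28 / 8
Split time = 53.035 s per lap

53.035 s


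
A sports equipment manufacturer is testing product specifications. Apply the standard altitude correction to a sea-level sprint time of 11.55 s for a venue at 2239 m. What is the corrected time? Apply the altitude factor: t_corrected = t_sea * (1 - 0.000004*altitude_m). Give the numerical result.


Correction factor = 1 - 0.000004 * 2239 = 0.991044
t_corrected = t_sea * factor = 11.55 * 0.991044
t_corrected = 11.4466 s

11.4466 s


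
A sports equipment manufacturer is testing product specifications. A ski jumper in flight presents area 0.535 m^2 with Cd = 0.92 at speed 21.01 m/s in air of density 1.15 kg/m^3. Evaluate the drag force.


Fd = 0.5 * Cd * rho * A * v^2
Fd = 0.5 * 0.92 * 1.15 * 0.535 * 21.01^2
v^2 = 441.4201
Fd = 0.5 * 0.92 * 1.15 * 0.535 * 441.4201 = 124.9285 N

124.9285 N


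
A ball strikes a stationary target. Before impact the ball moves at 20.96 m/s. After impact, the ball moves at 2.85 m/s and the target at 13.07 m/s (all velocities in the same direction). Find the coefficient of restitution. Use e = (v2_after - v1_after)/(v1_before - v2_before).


e = (v2_after - v1_after) / (v1_before - v2_before)
Numerator = 13.07 - 2.85 = 10.22
Denominator = 20.96 - 0 = 20.96
e = 10.22 / 20.96 = 0.4876

0.4876


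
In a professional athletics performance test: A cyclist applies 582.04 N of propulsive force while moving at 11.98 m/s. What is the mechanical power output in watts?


P = F * v
P = 582.04 * 11.98
P = 6972.8392 W

6972.8392 W
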